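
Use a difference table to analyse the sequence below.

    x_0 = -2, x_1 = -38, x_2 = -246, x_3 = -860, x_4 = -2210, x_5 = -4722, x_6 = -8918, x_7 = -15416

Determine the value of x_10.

Δ: -36 , -208 , -614 , -1350 , -2512 , -4196 , -6498
Δ²: -172 , -406 , -736 , -1162 , -1684 , -2302
Δ³: -234 , -330 , -426 , -522 , -618
Δ⁴: -96 , -96 , -96 , -96
Constant fourth difference = -96, so extend:
-618 − 96 = -714;  -2302 − 714 = -3016;  -6498 − 3016 = -9514;  -15416 − 9514 = -24930
-714 − 96 = -810;  -3016 − 810 = -3826;  -9514 − 3826 = -13340;  -24930 − 13340 = -38270
-810 − 96 = -906;  -3826 − 906 = -4732;  -13340 − 4732 = -18072;  -38270 − 18072 = -56342

-56342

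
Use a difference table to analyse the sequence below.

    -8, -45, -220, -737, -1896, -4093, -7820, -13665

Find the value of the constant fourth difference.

-96

Δ: -37, -175, -517, -1159, -2197, -3727, -5845
Δ²: -138, -342, -642, -1038, -1530, -2118
Δ³: -204, -300, -396, -492, -588
Δ⁴: -96, -96, -96, -96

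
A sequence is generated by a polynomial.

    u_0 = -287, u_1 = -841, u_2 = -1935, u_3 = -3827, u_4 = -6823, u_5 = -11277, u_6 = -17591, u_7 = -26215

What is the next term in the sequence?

-37647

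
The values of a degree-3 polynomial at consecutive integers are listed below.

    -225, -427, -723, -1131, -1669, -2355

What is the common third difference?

D1: -202, -296, -408, -538, -686
D2: -94, -112, -130, -148
D3: -18, -18, -18

-18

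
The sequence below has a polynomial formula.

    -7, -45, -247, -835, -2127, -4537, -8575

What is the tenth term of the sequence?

-36997

Δ: -38, -202, -588, -1292, -2410, -4038
Δ²: -164, -386, -704, -1118, -1628
Δ³: -222, -318, -414, -510
Δ⁴: -96, -96, -96
Constant fourth difference = -96, so extend:
-510 − 96 = -606;  -1628 − 606 = -2234;  -4038 − 2234 = -6272;  -8575 − 6272 = -14847
-606 − 96 = -702;  -2234 − 702 = -2936;  -6272 − 2936 = -9208;  -14847 − 9208 = -24055
-702 − 96 = -798;  -2936 − 798 = -3734;  -9208 − 3734 = -12942;  -24055 − 12942 = -36997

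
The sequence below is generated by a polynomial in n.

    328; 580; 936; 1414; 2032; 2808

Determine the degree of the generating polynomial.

First differences: 252, 356, 478, 618, 776
Second differences: 104, 122, 140, 158
Third differences: 18, 18, 18
The third differences are constant, so the polynomial has degree 3.

3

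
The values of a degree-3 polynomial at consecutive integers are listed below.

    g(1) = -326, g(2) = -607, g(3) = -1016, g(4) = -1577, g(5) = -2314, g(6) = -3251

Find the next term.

-4412

First differences: -281 , -409 , -561 , -737 , -937
Second differences: -128 , -152 , -176 , -200
Third differences: -24 , -24 , -24
The third differences are constant (-24).
-200 − 24 = -224;  -937 − 224 = -1161;  -3251 − 1161 = -4412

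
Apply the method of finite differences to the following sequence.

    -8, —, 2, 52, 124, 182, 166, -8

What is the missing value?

Using the last 6 terms:
50  72  58  -16  -174
22  -14  -74  -158
-36  -60  -84
-24  -24
Constant fourth difference = -24.
Extend backward: -36 + 24 = -12;  22 + 12 = 34;  50 − 34 = 16;  2 − 16 = -14

-14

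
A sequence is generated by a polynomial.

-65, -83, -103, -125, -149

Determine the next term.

-175

Δ: -18, -20, -22, -24
Δ²: -2, -2, -2
The second differences are constant (-2).
-24 − 2 = -26;  -149 − 26 = -175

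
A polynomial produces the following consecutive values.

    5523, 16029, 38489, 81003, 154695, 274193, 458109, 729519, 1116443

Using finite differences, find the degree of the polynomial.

Δ: 10506, 22460, 42514, 73692, 119498, 183916, 271410, 386924
Δ²: 11954, 20054, 31178, 45806, 64418, 87494, 115514
Δ³: 8100, 11124, 14628, 18612, 23076, 28020
Δ⁴: 3024, 3504, 3984, 4464, 4944
Δ⁵: 480, 480, 480, 480
The fifth differences are constant, so the polynomial has degree 5.

5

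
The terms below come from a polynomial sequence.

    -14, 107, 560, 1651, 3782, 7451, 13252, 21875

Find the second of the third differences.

402

Δ: 121, 453, 1091, 2131, 3669, 5801, 8623
Δ²: 332, 638, 1040, 1538, 2132, 2822
Δ³: 306, 402, 498, 594, 690
Δ⁴: 96, 96, 96, 96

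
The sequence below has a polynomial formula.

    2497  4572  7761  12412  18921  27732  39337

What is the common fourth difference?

Δ: 2075, 3189, 4651, 6509, 8811, 11605
Δ²: 1114, 1462, 1858, 2302, 2794
Δ³: 348, 396, 444, 492
Δ⁴: 48, 48, 48

48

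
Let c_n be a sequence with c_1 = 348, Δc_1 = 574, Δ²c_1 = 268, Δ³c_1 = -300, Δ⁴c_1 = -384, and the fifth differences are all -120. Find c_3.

1764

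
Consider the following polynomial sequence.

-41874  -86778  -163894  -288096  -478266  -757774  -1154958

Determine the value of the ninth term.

-2443426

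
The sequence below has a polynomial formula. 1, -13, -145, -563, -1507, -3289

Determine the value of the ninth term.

-17863

D1: -14 , -132 , -418 , -944 , -1782
D2: -118 , -286 , -526 , -838
D3: -168 , -240 , -312
D4: -72 , -72
The fourth differences are constant (-72).
-312 − 72 = -384;  -838 − 384 = -1222;  -1782 − 1222 = -3004;  -3289 − 3004 = -6293
-384 − 72 = -456;  -1222 − 456 = -1678;  -3004 − 1678 = -4682;  -6293 − 4682 = -10975
-456 − 72 = -528;  -1678 − 528 = -2206;  -4682 − 2206 = -6888;  -10975 − 6888 = -17863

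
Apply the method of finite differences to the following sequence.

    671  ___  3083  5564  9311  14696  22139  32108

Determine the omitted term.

1544

Using the last 6 terms:
2481, 3747, 5385, 7443, 9969
1266, 1638, 2058, 2526
372, 420, 468
48, 48
Constant fourth difference = 48.
Extend backward: 372 − 48 = 324;  1266 − 324 = 942;  2481 − 942 = 1539;  3083 − 1539 = 1544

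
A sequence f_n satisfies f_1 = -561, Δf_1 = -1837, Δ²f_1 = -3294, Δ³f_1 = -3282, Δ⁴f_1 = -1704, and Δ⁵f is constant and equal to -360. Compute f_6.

-84386

Build the table forward from the leading diagonal:
D5: -360  -360  -360  -360  -360  -360
D4: -1704  -2064  -2424  -2784  -3144  -3504
D3: -3282  -4986  -7050  -9474  -12258  -15402
D2: -3294  -6576  -11562  -18612  -28086  -40344
D1: -1837  -5131  -11707  -23269  -41881  -69967
f: -561  -2398  -7529  -19236  -42505  -84386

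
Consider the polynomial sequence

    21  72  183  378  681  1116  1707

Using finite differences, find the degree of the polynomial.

Δ: 51, 111, 195, 303, 435, 591
Δ²: 60, 84, 108, 132, 156
Δ³: 24, 24, 24, 24
The third differences are constant, so the polynomial has degree 3.

3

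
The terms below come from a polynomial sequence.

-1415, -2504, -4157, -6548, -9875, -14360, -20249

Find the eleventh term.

-63605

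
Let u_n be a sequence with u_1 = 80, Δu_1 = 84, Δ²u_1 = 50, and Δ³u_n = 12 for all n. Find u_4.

Build the table forward from the leading diagonal:
D3: 12  12  12  12
D2: 50  62  74  86
D1: 84  134  196  270
u: 80  164  298  494

494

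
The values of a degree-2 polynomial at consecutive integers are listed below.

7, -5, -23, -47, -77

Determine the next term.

D1: -12, -18, -24, -30
D2: -6, -6, -6
Constant second difference = -6, so extend:
-30 − 6 = -36;  -77 − 36 = -113

-113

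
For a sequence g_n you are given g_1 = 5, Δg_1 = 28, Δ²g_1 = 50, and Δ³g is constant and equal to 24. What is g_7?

Build the table forward from the leading diagonal:
Δ³: 24  24  24  24  24  24  24
Δ²: 50  74  98  122  146  170  194
Δ: 28  78  152  250  372  518  688
g: 5  33  111  263  513  885  1403

1403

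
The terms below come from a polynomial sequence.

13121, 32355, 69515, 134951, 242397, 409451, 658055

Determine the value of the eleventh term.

First differences: 19234  37160  65436  107446  167054  248604
Second differences: 17926  28276  42010  59608  81550
Third differences: 10350  13734  17598  21942
Fourth differences: 3384  3864  4344
Fifth differences: 480  480
Constant fifth difference = 480, so extend:
4344 + 480 = 4824;  21942 + 4824 = 26766;  81550 + 26766 = 108316;  248604 + 108316 = 356920;  658055 + 356920 = 1014975
4824 + 480 = 5304;  26766 + 5304 = 32070;  108316 + 32070 = 140386;  356920 + 140386 = 497306;  1014975 + 497306 = 1512281
5304 + 480 = 5784;  32070 + 5784 = 37854;  140386 + 37854 = 178240;  497306 + 178240 = 675546;  1512281 + 675546 = 2187827
5784 + 480 = 6264;  37854 + 6264 = 44118;  178240 + 44118 = 222358;  675546 + 222358 = 897904;  2187827 + 897904 = 3085731

3085731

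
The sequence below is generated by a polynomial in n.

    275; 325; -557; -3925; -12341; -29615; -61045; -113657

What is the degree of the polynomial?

5

First differences: 50, -882, -3368, -8416, -17274, -31430, -52612
Second differences: -932, -2486, -5048, -8858, -14156, -21182
Third differences: -1554, -2562, -3810, -5298, -7026
Fourth differences: -1008, -1248, -1488, -1728
Fifth differences: -240, -240, -240
The fifth differences are constant, so the polynomial has degree 5.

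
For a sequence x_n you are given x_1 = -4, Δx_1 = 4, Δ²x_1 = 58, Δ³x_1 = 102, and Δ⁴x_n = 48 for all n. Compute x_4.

Build the table forward from the leading diagonal:
Δ⁴: 48  48  48  48
Δ³: 102  150  198  246
Δ²: 58  160  310  508
Δ: 4  62  222  532
x: -4  0  62  284

284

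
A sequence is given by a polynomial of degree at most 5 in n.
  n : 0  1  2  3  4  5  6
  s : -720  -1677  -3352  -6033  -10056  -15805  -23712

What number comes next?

-957, -1675, -2681, -4023, -5749, -7907
-718, -1006, -1342, -1726, -2158
-288, -336, -384, -432
-48, -48, -48
Fourth differences constant at -48.
-432 − 48 = -480;  -2158 − 480 = -2638;  -7907 − 2638 = -10545;  -23712 − 10545 = -34257

-34257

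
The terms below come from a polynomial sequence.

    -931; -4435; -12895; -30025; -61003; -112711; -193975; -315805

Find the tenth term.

-737563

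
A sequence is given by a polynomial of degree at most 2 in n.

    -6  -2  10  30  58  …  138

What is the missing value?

94

Using the first 5 terms:
Δ: 4  12  20  28
Δ²: 8  8  8
Constant second difference = 8.
Extend forward: 28 + 8 = 36;  58 + 36 = 94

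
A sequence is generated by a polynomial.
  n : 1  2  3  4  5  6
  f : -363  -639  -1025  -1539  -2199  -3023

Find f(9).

-6659

-276, -386, -514, -660, -824
-110, -128, -146, -164
-18, -18, -18
Constant third difference = -18, so extend:
-164 − 18 = -182;  -824 − 182 = -1006;  -3023 − 1006 = -4029
-182 − 18 = -200;  -1006 − 200 = -1206;  -4029 − 1206 = -5235
-200 − 18 = -218;  -1206 − 218 = -1424;  -5235 − 1424 = -6659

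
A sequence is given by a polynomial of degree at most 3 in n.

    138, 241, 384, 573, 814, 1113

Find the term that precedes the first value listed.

Δ: 103  143  189  241  299
Δ²: 40  46  52  58
Δ³: 6  6  6
The third differences are constant at 6.
Work back: 40 − 6 = 34;  103 − 34 = 69;  138 − 69 = 69

69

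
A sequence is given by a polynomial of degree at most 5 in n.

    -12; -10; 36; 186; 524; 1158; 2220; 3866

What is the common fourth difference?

Δ: 2, 46, 150, 338, 634, 1062, 1646
Δ²: 44, 104, 188, 296, 428, 584
Δ³: 60, 84, 108, 132, 156
Δ⁴: 24, 24, 24, 24

24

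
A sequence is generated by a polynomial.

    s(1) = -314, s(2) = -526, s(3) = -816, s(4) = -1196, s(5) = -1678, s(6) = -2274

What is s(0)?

D1: -212  -290  -380  -482  -596
D2: -78  -90  -102  -114
D3: -12  -12  -12
The third differences are constant at -12.
Work back: -78 + 12 = -66;  -212 + 66 = -146;  -314 + 146 = -168

-168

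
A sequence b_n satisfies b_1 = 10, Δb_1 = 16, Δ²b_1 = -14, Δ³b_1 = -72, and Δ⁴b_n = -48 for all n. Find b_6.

Build the table forward from the leading diagonal:
Fourth differences: -48, -48, -48, -48, -48, -48
Third differences: -72, -120, -168, -216, -264, -312
Second differences: -14, -86, -206, -374, -590, -854
First differences: 16, 2, -84, -290, -664, -1254
b: 10, 26, 28, -56, -346, -1010

-1010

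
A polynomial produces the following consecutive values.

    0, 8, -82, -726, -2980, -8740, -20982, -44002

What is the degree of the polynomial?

5

Δ: 8, -90, -644, -2254, -5760, -12242, -23020
Δ²: -98, -554, -1610, -3506, -6482, -10778
Δ³: -456, -1056, -1896, -2976, -4296
Δ⁴: -600, -840, -1080, -1320
Δ⁵: -240, -240, -240
The fifth differences are constant, so the polynomial has degree 5.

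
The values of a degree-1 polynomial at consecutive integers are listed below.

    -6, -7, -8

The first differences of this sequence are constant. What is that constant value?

Δ: -1, -1

-1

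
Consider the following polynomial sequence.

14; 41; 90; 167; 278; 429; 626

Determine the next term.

Δ: 27  49  77  111  151  197
Δ²: 22  28  34  40  46
Δ³: 6  6  6  6
Constant third difference = 6, so extend:
46 + 6 = 52;  197 + 52 = 249;  626 + 249 = 875

875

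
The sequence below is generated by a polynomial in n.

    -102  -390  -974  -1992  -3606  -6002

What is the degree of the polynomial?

4

Δ: -288, -584, -1018, -1614, -2396
Δ²: -296, -434, -596, -782
Δ³: -138, -162, -186
Δ⁴: -24, -24
The fourth differences are constant, so the polynomial has degree 4.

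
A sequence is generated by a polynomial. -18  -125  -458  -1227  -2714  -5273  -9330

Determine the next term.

-15383

First differences: -107, -333, -769, -1487, -2559, -4057
Second differences: -226, -436, -718, -1072, -1498
Third differences: -210, -282, -354, -426
Fourth differences: -72, -72, -72
Fourth differences constant at -72.
-426 − 72 = -498;  -1498 − 498 = -1996;  -4057 − 1996 = -6053;  -9330 − 6053 = -15383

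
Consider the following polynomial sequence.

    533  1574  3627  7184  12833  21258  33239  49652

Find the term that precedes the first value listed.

108

1041, 2053, 3557, 5649, 8425, 11981, 16413
1012, 1504, 2092, 2776, 3556, 4432
492, 588, 684, 780, 876
96, 96, 96, 96
The fourth differences are constant at 96.
Work back: 492 − 96 = 396;  1012 − 396 = 616;  1041 − 616 = 425;  533 − 425 = 108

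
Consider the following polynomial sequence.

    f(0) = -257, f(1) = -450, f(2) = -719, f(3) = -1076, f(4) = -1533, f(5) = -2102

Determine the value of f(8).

-4601

D1: -193, -269, -357, -457, -569
D2: -76, -88, -100, -112
D3: -12, -12, -12
Third differences constant at -12.
-112 − 12 = -124;  -569 − 124 = -693;  -2102 − 693 = -2795
-124 − 12 = -136;  -693 − 136 = -829;  -2795 − 829 = -3624
-136 − 12 = -148;  -829 − 148 = -977;  -3624 − 977 = -4601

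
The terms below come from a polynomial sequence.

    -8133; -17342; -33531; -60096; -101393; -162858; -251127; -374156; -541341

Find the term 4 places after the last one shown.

-1896681

D1: -9209 , -16189 , -26565 , -41297 , -61465 , -88269 , -123029 , -167185
D2: -6980 , -10376 , -14732 , -20168 , -26804 , -34760 , -44156
D3: -3396 , -4356 , -5436 , -6636 , -7956 , -9396
D4: -960 , -1080 , -1200 , -1320 , -1440
D5: -120 , -120 , -120 , -120
Fifth differences constant at -120.
-1440 − 120 = -1560;  -9396 − 1560 = -10956;  -44156 − 10956 = -55112;  -167185 − 55112 = -222297;  -541341 − 222297 = -763638
-1560 − 120 = -1680;  -10956 − 1680 = -12636;  -55112 − 12636 = -67748;  -222297 − 67748 = -290045;  -763638 − 290045 = -1053683
-1680 − 120 = -1800;  -12636 − 1800 = -14436;  -67748 − 14436 = -82184;  -290045 − 82184 = -372229;  -1053683 − 372229 = -1425912
-1800 − 120 = -1920;  -14436 − 1920 = -16356;  -82184 − 16356 = -98540;  -372229 − 98540 = -470769;  -1425912 − 470769 = -1896681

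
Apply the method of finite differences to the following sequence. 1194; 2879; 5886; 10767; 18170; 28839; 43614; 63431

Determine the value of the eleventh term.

1685, 3007, 4881, 7403, 10669, 14775, 19817
1322, 1874, 2522, 3266, 4106, 5042
552, 648, 744, 840, 936
96, 96, 96, 96
Constant fourth difference = 96, so extend:
936 + 96 = 1032;  5042 + 1032 = 6074;  19817 + 6074 = 25891;  63431 + 25891 = 89322
1032 + 96 = 1128;  6074 + 1128 = 7202;  25891 + 7202 = 33093;  89322 + 33093 = 122415
1128 + 96 = 1224;  7202 + 1224 = 8426;  33093 + 8426 = 41519;  122415 + 41519 = 163934

163934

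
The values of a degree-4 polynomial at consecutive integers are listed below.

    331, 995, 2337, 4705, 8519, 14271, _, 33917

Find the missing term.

Using the first 6 terms:
Δ: 664, 1342, 2368, 3814, 5752
Δ²: 678, 1026, 1446, 1938
Δ³: 348, 420, 492
Δ⁴: 72, 72
Constant fourth difference = 72.
Extend forward: 492 + 72 = 564;  1938 + 564 = 2502;  5752 + 2502 = 8254;  14271 + 8254 = 22525

22525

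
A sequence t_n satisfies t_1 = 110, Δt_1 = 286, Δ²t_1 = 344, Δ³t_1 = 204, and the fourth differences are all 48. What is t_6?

7260

Build the table forward from the leading diagonal:
Fourth differences: 48  48  48  48  48  48
Third differences: 204  252  300  348  396  444
Second differences: 344  548  800  1100  1448  1844
First differences: 286  630  1178  1978  3078  4526
t: 110  396  1026  2204  4182  7260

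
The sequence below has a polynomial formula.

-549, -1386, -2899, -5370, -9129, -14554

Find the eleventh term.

First differences: -837, -1513, -2471, -3759, -5425
Second differences: -676, -958, -1288, -1666
Third differences: -282, -330, -378
Fourth differences: -48, -48
The fourth differences are constant (-48).
-378 − 48 = -426;  -1666 − 426 = -2092;  -5425 − 2092 = -7517;  -14554 − 7517 = -22071
-426 − 48 = -474;  -2092 − 474 = -2566;  -7517 − 2566 = -10083;  -22071 − 10083 = -32154
-474 − 48 = -522;  -2566 − 522 = -3088;  -10083 − 3088 = -13171;  -32154 − 13171 = -45325
-522 − 48 = -570;  -3088 − 570 = -3658;  -13171 − 3658 = -16829;  -45325 − 16829 = -62154
-570 − 48 = -618;  -3658 − 618 = -4276;  -16829 − 4276 = -21105;  -62154 − 21105 = -83259

-83259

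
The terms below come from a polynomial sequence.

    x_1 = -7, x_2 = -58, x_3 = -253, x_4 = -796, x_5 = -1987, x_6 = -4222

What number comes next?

-7993

Δ: -51, -195, -543, -1191, -2235
Δ²: -144, -348, -648, -1044
Δ³: -204, -300, -396
Δ⁴: -96, -96
Constant fourth difference = -96, so extend:
-396 − 96 = -492;  -1044 − 492 = -1536;  -2235 − 1536 = -3771;  -4222 − 3771 = -7993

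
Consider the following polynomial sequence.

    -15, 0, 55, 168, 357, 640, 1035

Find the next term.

15, 55, 113, 189, 283, 395
40, 58, 76, 94, 112
18, 18, 18, 18
Constant third difference = 18, so extend:
112 + 18 = 130;  395 + 130 = 525;  1035 + 525 = 1560

1560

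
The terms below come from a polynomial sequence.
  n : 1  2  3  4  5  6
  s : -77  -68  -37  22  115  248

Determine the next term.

D1: 9 , 31 , 59 , 93 , 133
D2: 22 , 28 , 34 , 40
D3: 6 , 6 , 6
The third differences are constant (6).
40 + 6 = 46;  133 + 46 = 179;  248 + 179 = 427

427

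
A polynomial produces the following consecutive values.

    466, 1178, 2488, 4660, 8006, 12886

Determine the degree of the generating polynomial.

4

Δ: 712, 1310, 2172, 3346, 4880
Δ²: 598, 862, 1174, 1534
Δ³: 264, 312, 360
Δ⁴: 48, 48
The fourth differences are constant, so the polynomial has degree 4.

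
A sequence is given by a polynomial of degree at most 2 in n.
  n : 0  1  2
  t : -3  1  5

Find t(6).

Δ: 4  4
Constant first difference = 4, so extend:
5 + 4 = 9
9 + 4 = 13
13 + 4 = 17
17 + 4 = 21

21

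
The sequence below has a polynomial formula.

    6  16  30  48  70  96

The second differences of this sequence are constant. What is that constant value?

First differences: 10, 14, 18, 22, 26
Second differences: 4, 4, 4, 4

4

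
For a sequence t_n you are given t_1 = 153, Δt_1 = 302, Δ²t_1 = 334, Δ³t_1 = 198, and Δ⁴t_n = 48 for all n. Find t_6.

7223

Build the table forward from the leading diagonal:
Δ⁴: 48, 48, 48, 48, 48, 48
Δ³: 198, 246, 294, 342, 390, 438
Δ²: 334, 532, 778, 1072, 1414, 1804
Δ: 302, 636, 1168, 1946, 3018, 4432
t: 153, 455, 1091, 2259, 4205, 7223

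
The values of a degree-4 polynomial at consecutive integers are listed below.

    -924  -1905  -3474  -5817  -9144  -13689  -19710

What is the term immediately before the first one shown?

-981  -1569  -2343  -3327  -4545  -6021
-588  -774  -984  -1218  -1476
-186  -210  -234  -258
-24  -24  -24
The fourth differences are constant at -24.
Work back: -186 + 24 = -162;  -588 + 162 = -426;  -981 + 426 = -555;  -924 + 555 = -369

-369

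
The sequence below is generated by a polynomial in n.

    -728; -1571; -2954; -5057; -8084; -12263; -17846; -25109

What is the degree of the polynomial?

Δ: -843, -1383, -2103, -3027, -4179, -5583, -7263
Δ²: -540, -720, -924, -1152, -1404, -1680
Δ³: -180, -204, -228, -252, -276
Δ⁴: -24, -24, -24, -24
The fourth differences are constant, so the polynomial has degree 4.

4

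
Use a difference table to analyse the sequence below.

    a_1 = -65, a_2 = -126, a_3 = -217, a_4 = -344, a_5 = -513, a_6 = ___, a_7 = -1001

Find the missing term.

-730

Using the first 5 terms:
First differences: -61  -91  -127  -169
Second differences: -30  -36  -42
Third differences: -6  -6
Constant third difference = -6.
Extend forward: -42 − 6 = -48;  -169 − 48 = -217;  -513 − 217 = -730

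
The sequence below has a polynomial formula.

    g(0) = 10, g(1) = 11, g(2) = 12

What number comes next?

13

1, 1
First differences constant at 1.
12 + 1 = 13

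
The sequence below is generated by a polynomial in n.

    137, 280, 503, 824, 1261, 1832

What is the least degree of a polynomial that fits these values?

3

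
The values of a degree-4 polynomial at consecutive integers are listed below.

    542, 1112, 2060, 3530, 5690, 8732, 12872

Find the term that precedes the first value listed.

230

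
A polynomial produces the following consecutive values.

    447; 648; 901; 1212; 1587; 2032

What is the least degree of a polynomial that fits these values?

3

Δ: 201, 253, 311, 375, 445
Δ²: 52, 58, 64, 70
Δ³: 6, 6, 6
The third differences are constant, so the polynomial has degree 3.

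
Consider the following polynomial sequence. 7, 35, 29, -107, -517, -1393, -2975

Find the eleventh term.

28 , -6 , -136 , -410 , -876 , -1582
-34 , -130 , -274 , -466 , -706
-96 , -144 , -192 , -240
-48 , -48 , -48
Fourth differences constant at -48.
-240 − 48 = -288;  -706 − 288 = -994;  -1582 − 994 = -2576;  -2975 − 2576 = -5551
-288 − 48 = -336;  -994 − 336 = -1330;  -2576 − 1330 = -3906;  -5551 − 3906 = -9457
-336 − 48 = -384;  -1330 − 384 = -1714;  -3906 − 1714 = -5620;  -9457 − 5620 = -15077
-384 − 48 = -432;  -1714 − 432 = -2146;  -5620 − 2146 = -7766;  -15077 − 7766 = -22843

-22843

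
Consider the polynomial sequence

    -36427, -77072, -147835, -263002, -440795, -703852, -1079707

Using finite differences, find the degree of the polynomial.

5

-40645, -70763, -115167, -177793, -263057, -375855
-30118, -44404, -62626, -85264, -112798
-14286, -18222, -22638, -27534
-3936, -4416, -4896
-480, -480
The fifth differences are constant, so the polynomial has degree 5.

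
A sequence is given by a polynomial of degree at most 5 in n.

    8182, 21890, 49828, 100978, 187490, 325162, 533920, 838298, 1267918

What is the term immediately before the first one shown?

13708  27938  51150  86512  137672  208758  304378  429620
14230  23212  35362  51160  71086  95620  125242
8982  12150  15798  19926  24534  29622
3168  3648  4128  4608  5088
480  480  480  480
The fifth differences are constant at 480.
Work back: 3168 − 480 = 2688;  8982 − 2688 = 6294;  14230 − 6294 = 7936;  13708 − 7936 = 5772;  8182 − 5772 = 2410

2410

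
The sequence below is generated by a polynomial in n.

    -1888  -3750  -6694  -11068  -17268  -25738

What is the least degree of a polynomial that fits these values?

4

Δ: -1862, -2944, -4374, -6200, -8470
Δ²: -1082, -1430, -1826, -2270
Δ³: -348, -396, -444
Δ⁴: -48, -48
The fourth differences are constant, so the polynomial has degree 4.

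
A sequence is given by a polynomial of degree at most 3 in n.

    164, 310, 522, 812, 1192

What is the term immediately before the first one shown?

72

Δ: 146, 212, 290, 380
Δ²: 66, 78, 90
Δ³: 12, 12
The third differences are constant at 12.
Work back: 66 − 12 = 54;  146 − 54 = 92;  164 − 92 = 72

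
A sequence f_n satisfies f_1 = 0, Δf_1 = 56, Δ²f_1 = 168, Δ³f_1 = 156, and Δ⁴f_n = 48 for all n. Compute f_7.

6696

Build the table forward from the leading diagonal:
Δ⁴: 48, 48, 48, 48, 48, 48, 48
Δ³: 156, 204, 252, 300, 348, 396, 444
Δ²: 168, 324, 528, 780, 1080, 1428, 1824
Δ: 56, 224, 548, 1076, 1856, 2936, 4364
f: 0, 56, 280, 828, 1904, 3760, 6696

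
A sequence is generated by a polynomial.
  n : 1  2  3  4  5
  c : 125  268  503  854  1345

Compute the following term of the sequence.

2000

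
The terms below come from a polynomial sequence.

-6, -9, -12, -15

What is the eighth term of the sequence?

-27

First differences: -3 , -3 , -3
First differences constant at -3.
-15 − 3 = -18
-18 − 3 = -21
-21 − 3 = -24
-24 − 3 = -27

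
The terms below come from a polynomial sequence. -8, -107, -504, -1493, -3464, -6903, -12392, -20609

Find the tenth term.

-99  -397  -989  -1971  -3439  -5489  -8217
-298  -592  -982  -1468  -2050  -2728
-294  -390  -486  -582  -678
-96  -96  -96  -96
Constant fourth difference = -96, so extend:
-678 − 96 = -774;  -2728 − 774 = -3502;  -8217 − 3502 = -11719;  -20609 − 11719 = -32328
-774 − 96 = -870;  -3502 − 870 = -4372;  -11719 − 4372 = -16091;  -32328 − 16091 = -48419

-48419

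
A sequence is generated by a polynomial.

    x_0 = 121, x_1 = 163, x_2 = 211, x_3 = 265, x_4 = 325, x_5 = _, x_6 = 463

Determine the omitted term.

Using the first 5 terms:
42  48  54  60
6  6  6
Constant second difference = 6.
Extend forward: 60 + 6 = 66;  325 + 66 = 391

391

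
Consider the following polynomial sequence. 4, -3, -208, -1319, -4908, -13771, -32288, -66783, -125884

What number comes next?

-220883

D1: -7  -205  -1111  -3589  -8863  -18517  -34495  -59101
D2: -198  -906  -2478  -5274  -9654  -15978  -24606
D3: -708  -1572  -2796  -4380  -6324  -8628
D4: -864  -1224  -1584  -1944  -2304
D5: -360  -360  -360  -360
Constant fifth difference = -360, so extend:
-2304 − 360 = -2664;  -8628 − 2664 = -11292;  -24606 − 11292 = -35898;  -59101 − 35898 = -94999;  -125884 − 94999 = -220883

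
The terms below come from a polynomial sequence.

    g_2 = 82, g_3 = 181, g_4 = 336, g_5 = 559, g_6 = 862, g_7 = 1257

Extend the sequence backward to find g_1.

D1: 99  155  223  303  395
D2: 56  68  80  92
D3: 12  12  12
The third differences are constant at 12.
Work back: 56 − 12 = 44;  99 − 44 = 55;  82 − 55 = 27

27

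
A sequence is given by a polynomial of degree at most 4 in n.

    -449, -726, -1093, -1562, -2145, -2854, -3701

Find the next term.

Δ: -277  -367  -469  -583  -709  -847
Δ²: -90  -102  -114  -126  -138
Δ³: -12  -12  -12  -12
Constant third difference = -12, so extend:
-138 − 12 = -150;  -847 − 150 = -997;  -3701 − 997 = -4698

-4698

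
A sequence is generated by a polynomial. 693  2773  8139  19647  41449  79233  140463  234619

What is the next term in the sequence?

D1: 2080, 5366, 11508, 21802, 37784, 61230, 94156
D2: 3286, 6142, 10294, 15982, 23446, 32926
D3: 2856, 4152, 5688, 7464, 9480
D4: 1296, 1536, 1776, 2016
D5: 240, 240, 240
The fifth differences are constant (240).
2016 + 240 = 2256;  9480 + 2256 = 11736;  32926 + 11736 = 44662;  94156 + 44662 = 138818;  234619 + 138818 = 373437

373437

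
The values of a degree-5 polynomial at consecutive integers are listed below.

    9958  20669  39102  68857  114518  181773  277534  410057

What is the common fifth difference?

120

First differences: 10711, 18433, 29755, 45661, 67255, 95761, 132523
Second differences: 7722, 11322, 15906, 21594, 28506, 36762
Third differences: 3600, 4584, 5688, 6912, 8256
Fourth differences: 984, 1104, 1224, 1344
Fifth differences: 120, 120, 120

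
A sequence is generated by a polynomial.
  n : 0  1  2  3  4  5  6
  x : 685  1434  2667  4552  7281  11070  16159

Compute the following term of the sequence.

First differences: 749  1233  1885  2729  3789  5089
Second differences: 484  652  844  1060  1300
Third differences: 168  192  216  240
Fourth differences: 24  24  24
Constant fourth difference = 24, so extend:
240 + 24 = 264;  1300 + 264 = 1564;  5089 + 1564 = 6653;  16159 + 6653 = 22812

22812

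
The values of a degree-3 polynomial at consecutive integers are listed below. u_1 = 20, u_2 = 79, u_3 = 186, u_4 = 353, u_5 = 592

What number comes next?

D1: 59, 107, 167, 239
D2: 48, 60, 72
D3: 12, 12
Constant third difference = 12, so extend:
72 + 12 = 84;  239 + 84 = 323;  592 + 323 = 915

915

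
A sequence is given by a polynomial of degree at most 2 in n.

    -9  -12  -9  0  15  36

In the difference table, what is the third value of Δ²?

6

D1: -3, 3, 9, 15, 21
D2: 6, 6, 6, 6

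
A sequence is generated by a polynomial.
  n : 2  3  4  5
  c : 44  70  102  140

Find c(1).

24

26  32  38
6  6
The second differences are constant at 6.
Work back: 26 − 6 = 20;  44 − 20 = 24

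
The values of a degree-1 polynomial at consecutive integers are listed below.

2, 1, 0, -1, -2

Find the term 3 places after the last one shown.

D1: -1 , -1 , -1 , -1
First differences constant at -1.
-2 − 1 = -3
-3 − 1 = -4
-4 − 1 = -5

-5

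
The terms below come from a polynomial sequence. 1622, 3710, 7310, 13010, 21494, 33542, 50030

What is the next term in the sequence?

D1: 2088, 3600, 5700, 8484, 12048, 16488
D2: 1512, 2100, 2784, 3564, 4440
D3: 588, 684, 780, 876
D4: 96, 96, 96
Constant fourth difference = 96, so extend:
876 + 96 = 972;  4440 + 972 = 5412;  16488 + 5412 = 21900;  50030 + 21900 = 71930

71930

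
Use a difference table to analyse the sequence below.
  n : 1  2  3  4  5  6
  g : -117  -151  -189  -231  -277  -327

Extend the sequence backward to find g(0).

Δ: -34  -38  -42  -46  -50
Δ²: -4  -4  -4  -4
The second differences are constant at -4.
Work back: -34 + 4 = -30;  -117 + 30 = -87

-87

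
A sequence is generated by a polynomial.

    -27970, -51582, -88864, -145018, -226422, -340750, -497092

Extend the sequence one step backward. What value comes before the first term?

-13882

D1: -23612, -37282, -56154, -81404, -114328, -156342
D2: -13670, -18872, -25250, -32924, -42014
D3: -5202, -6378, -7674, -9090
D4: -1176, -1296, -1416
D5: -120, -120
The fifth differences are constant at -120.
Work back: -1176 + 120 = -1056;  -5202 + 1056 = -4146;  -13670 + 4146 = -9524;  -23612 + 9524 = -14088;  -27970 + 14088 = -13882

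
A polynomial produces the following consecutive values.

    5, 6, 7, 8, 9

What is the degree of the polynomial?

First differences: 1, 1, 1, 1
The first differences are constant, so the polynomial has degree 1.

1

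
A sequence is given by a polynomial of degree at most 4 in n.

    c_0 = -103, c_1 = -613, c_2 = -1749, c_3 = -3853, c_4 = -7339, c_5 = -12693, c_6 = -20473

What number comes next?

First differences: -510 , -1136 , -2104 , -3486 , -5354 , -7780
Second differences: -626 , -968 , -1382 , -1868 , -2426
Third differences: -342 , -414 , -486 , -558
Fourth differences: -72 , -72 , -72
Fourth differences constant at -72.
-558 − 72 = -630;  -2426 − 630 = -3056;  -7780 − 3056 = -10836;  -20473 − 10836 = -31309

-31309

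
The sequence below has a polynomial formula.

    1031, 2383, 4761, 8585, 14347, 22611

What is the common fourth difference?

72

First differences: 1352, 2378, 3824, 5762, 8264
Second differences: 1026, 1446, 1938, 2502
Third differences: 420, 492, 564
Fourth differences: 72, 72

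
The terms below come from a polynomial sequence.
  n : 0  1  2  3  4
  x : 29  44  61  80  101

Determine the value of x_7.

176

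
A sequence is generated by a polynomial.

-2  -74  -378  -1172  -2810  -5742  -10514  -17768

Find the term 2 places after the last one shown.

First differences: -72, -304, -794, -1638, -2932, -4772, -7254
Second differences: -232, -490, -844, -1294, -1840, -2482
Third differences: -258, -354, -450, -546, -642
Fourth differences: -96, -96, -96, -96
The fourth differences are constant (-96).
-642 − 96 = -738;  -2482 − 738 = -3220;  -7254 − 3220 = -10474;  -17768 − 10474 = -28242
-738 − 96 = -834;  -3220 − 834 = -4054;  -10474 − 4054 = -14528;  -28242 − 14528 = -42770

-42770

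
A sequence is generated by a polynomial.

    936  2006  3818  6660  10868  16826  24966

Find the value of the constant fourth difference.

First differences: 1070, 1812, 2842, 4208, 5958, 8140
Second differences: 742, 1030, 1366, 1750, 2182
Third differences: 288, 336, 384, 432
Fourth differences: 48, 48, 48

48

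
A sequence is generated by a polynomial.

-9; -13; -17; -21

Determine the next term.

-25

Δ: -4, -4, -4
Constant first difference = -4, so extend:
-21 − 4 = -25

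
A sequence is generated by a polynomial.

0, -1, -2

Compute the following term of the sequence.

-1  -1
First differences constant at -1.
-2 − 1 = -3

-3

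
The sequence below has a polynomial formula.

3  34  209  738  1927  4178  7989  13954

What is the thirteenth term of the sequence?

103599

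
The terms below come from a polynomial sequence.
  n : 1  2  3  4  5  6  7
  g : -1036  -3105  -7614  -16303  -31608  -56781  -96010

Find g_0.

-243

Δ: -2069, -4509, -8689, -15305, -25173, -39229
Δ²: -2440, -4180, -6616, -9868, -14056
Δ³: -1740, -2436, -3252, -4188
Δ⁴: -696, -816, -936
Δ⁵: -120, -120
The fifth differences are constant at -120.
Work back: -696 + 120 = -576;  -1740 + 576 = -1164;  -2440 + 1164 = -1276;  -2069 + 1276 = -793;  -1036 + 793 = -243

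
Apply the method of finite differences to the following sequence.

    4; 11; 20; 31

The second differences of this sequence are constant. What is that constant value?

First differences: 7, 9, 11
Second differences: 2, 2

2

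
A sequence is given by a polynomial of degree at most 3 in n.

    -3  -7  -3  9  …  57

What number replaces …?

29

Using the first 4 terms:
First differences: -4, 4, 12
Second differences: 8, 8
Constant second difference = 8.
Extend forward: 12 + 8 = 20;  9 + 20 = 29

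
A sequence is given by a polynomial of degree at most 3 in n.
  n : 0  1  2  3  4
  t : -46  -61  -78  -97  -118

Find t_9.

Δ: -15, -17, -19, -21
Δ²: -2, -2, -2
The second differences are constant (-2).
-21 − 2 = -23;  -118 − 23 = -141
-23 − 2 = -25;  -141 − 25 = -166
-25 − 2 = -27;  -166 − 27 = -193
-27 − 2 = -29;  -193 − 29 = -222
-29 − 2 = -31;  -222 − 31 = -253

-253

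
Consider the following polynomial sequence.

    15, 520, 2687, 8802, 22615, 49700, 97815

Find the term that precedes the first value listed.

-10

First differences: 505  2167  6115  13813  27085  48115
Second differences: 1662  3948  7698  13272  21030
Third differences: 2286  3750  5574  7758
Fourth differences: 1464  1824  2184
Fifth differences: 360  360
The fifth differences are constant at 360.
Work back: 1464 − 360 = 1104;  2286 − 1104 = 1182;  1662 − 1182 = 480;  505 − 480 = 25;  15 − 25 = -10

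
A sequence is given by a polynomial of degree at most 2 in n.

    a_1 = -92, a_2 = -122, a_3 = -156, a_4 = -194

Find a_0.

-66

-30, -34, -38
-4, -4
The second differences are constant at -4.
Work back: -30 + 4 = -26;  -92 + 26 = -66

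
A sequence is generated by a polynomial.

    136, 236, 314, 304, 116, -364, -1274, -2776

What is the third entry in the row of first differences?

Δ: 100, 78, -10, -188, -480, -910, -1502
Δ²: -22, -88, -178, -292, -430, -592
Δ³: -66, -90, -114, -138, -162
Δ⁴: -24, -24, -24, -24

-10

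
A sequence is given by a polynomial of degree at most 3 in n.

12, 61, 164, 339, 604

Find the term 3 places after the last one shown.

D1: 49, 103, 175, 265
D2: 54, 72, 90
D3: 18, 18
Third differences constant at 18.
90 + 18 = 108;  265 + 108 = 373;  604 + 373 = 977
108 + 18 = 126;  373 + 126 = 499;  977 + 499 = 1476
126 + 18 = 144;  499 + 144 = 643;  1476 + 643 = 2119

2119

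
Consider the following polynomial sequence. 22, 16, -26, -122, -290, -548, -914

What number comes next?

-1406

D1: -6 , -42 , -96 , -168 , -258 , -366
D2: -36 , -54 , -72 , -90 , -108
D3: -18 , -18 , -18 , -18
Constant third difference = -18, so extend:
-108 − 18 = -126;  -366 − 126 = -492;  -914 − 492 = -1406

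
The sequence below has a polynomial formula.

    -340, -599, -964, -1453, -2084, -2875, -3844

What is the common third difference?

First differences: -259, -365, -489, -631, -791, -969
Second differences: -106, -124, -142, -160, -178
Third differences: -18, -18, -18, -18

-18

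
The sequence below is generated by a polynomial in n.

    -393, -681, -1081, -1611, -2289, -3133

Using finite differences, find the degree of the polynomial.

D1: -288, -400, -530, -678, -844
D2: -112, -130, -148, -166
D3: -18, -18, -18
The third differences are constant, so the polynomial has degree 3.

3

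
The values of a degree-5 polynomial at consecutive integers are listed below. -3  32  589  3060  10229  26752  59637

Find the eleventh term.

604157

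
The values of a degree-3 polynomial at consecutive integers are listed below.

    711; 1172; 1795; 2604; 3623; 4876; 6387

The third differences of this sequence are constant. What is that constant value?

First differences: 461, 623, 809, 1019, 1253, 1511
Second differences: 162, 186, 210, 234, 258
Third differences: 24, 24, 24, 24

24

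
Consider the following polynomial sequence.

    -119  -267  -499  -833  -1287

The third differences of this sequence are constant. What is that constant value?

-18

D1: -148, -232, -334, -454
D2: -84, -102, -120
D3: -18, -18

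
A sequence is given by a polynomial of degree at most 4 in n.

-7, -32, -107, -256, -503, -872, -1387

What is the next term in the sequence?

-2072

D1: -25 , -75 , -149 , -247 , -369 , -515
D2: -50 , -74 , -98 , -122 , -146
D3: -24 , -24 , -24 , -24
Third differences constant at -24.
-146 − 24 = -170;  -515 − 170 = -685;  -1387 − 685 = -2072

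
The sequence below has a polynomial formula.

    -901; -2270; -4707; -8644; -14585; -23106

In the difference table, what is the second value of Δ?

Δ: -1369, -2437, -3937, -5941, -8521
Δ²: -1068, -1500, -2004, -2580
Δ³: -432, -504, -576
Δ⁴: -72, -72

-2437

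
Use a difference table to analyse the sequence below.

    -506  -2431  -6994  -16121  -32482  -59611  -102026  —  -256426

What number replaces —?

-165349

Using the first 7 terms:
First differences: -1925, -4563, -9127, -16361, -27129, -42415
Second differences: -2638, -4564, -7234, -10768, -15286
Third differences: -1926, -2670, -3534, -4518
Fourth differences: -744, -864, -984
Fifth differences: -120, -120
Constant fifth difference = -120.
Extend forward: -984 − 120 = -1104;  -4518 − 1104 = -5622;  -15286 − 5622 = -20908;  -42415 − 20908 = -63323;  -102026 − 63323 = -165349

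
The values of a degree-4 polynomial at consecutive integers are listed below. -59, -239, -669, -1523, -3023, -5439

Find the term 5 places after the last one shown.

First differences: -180, -430, -854, -1500, -2416
Second differences: -250, -424, -646, -916
Third differences: -174, -222, -270
Fourth differences: -48, -48
Constant fourth difference = -48, so extend:
-270 − 48 = -318;  -916 − 318 = -1234;  -2416 − 1234 = -3650;  -5439 − 3650 = -9089
-318 − 48 = -366;  -1234 − 366 = -1600;  -3650 − 1600 = -5250;  -9089 − 5250 = -14339
-366 − 48 = -414;  -1600 − 414 = -2014;  -5250 − 2014 = -7264;  -14339 − 7264 = -21603
-414 − 48 = -462;  -2014 − 462 = -2476;  -7264 − 2476 = -9740;  -21603 − 9740 = -31343
-462 − 48 = -510;  -2476 − 510 = -2986;  -9740 − 2986 = -12726;  -31343 − 12726 = -44069

-44069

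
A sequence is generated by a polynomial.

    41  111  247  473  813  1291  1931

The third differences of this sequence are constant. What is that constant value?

D1: 70, 136, 226, 340, 478, 640
D2: 66, 90, 114, 138, 162
D3: 24, 24, 24, 24

24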